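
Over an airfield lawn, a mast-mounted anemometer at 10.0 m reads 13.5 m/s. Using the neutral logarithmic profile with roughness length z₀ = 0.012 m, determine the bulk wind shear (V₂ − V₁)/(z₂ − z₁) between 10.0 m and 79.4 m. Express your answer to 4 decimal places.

Log law: V₂ = V₁ · ln(z₂/z₀)/ln(z₁/z₀) = 13.5 × 8.7973/6.7254 = 17.6590 m/s
ΔV/Δz = (17.6590 − 13.5)/(79.4 − 10.0) = 4.1590/69.4000 = 0.05993 m/s/m

0.0599 m/s/m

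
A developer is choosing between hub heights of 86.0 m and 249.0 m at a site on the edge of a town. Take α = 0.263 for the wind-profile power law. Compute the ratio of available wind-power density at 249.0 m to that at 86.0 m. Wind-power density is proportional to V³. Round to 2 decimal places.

Speed ratio: V_B/V_A = (z_B/z_A)^α = (249.0/86.0)^0.263 = (2.8953)^0.263 = 1.32260
Power-density ratio: P_B/P_A = (V_B/V_A)³ = (1.32260)³ = 2.31357

2.31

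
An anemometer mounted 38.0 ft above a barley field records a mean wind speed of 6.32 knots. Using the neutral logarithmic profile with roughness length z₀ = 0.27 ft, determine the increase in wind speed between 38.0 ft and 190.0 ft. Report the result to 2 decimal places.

Log law: V₂ = V₁ · ln(z₂/z₀)/ln(z₁/z₀) = 6.32 × 6.5564/4.9469 = 8.3762 knots
ΔV = 8.3762 − 6.32 = 2.0562 knots

2.06 knots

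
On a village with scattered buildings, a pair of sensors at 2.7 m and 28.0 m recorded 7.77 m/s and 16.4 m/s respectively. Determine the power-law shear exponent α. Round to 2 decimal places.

α ≈ 0.32

Power law: V₂/V₁ = (z₂/z₁)^α ⇒ α = ln(V₂/V₁) / ln(z₂/z₁)
α = ln(16.4/7.77) / ln(28.0/2.7) = ln(2.1107) / ln(10.3704)
  = 0.74701 / 2.33895 = 0.31938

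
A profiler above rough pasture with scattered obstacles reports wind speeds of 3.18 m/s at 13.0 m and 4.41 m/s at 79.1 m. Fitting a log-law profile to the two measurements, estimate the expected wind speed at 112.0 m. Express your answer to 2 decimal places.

Log law: V ∝ ln(z/z₀). From the pair, with r = V₁/V₂ = 0.72109,
ln z₀ = (ln z₁ − r·ln z₂)/(1 − r) = (2.5649 − 0.72109×4.3707)/0.27891 = -2.1036 → z₀ = 0.1220 m
V₃ = V₁ · ln(z₃/z₀)/ln(z₁/z₀) = 3.18 × 6.8221/4.6686 = 4.6469 m/s

4.65 m/s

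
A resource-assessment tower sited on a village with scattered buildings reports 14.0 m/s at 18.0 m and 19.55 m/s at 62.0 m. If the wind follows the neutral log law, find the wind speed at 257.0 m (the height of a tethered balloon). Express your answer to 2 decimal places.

25.93 m/s

Log law: V ∝ ln(z/z₀). From the pair, with r = V₁/V₂ = 0.71611,
ln z₀ = (ln z₁ − r·ln z₂)/(1 − r) = (2.8904 − 0.71611×4.1271)/0.28389 = -0.2294 → z₀ = 0.7950 m
V₃ = V₁ · ln(z₃/z₀)/ln(z₁/z₀) = 14.0 × 5.7785/3.1198 = 25.9310 m/s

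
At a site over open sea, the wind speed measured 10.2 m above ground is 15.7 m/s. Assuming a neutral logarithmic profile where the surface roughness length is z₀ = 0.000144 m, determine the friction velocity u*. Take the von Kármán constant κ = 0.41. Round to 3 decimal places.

u* ≈ 0.576 m/s

Log law: V(z) = (u*/κ) · ln(z/z₀) ⇒ u* = κ · V / ln(z/z₀)
u* = 0.41 × 15.7 / ln(10.2/0.000144) = 0.41 × 15.7 / 11.1681
   = 6.4370 / 11.1681 = 0.5764 m/s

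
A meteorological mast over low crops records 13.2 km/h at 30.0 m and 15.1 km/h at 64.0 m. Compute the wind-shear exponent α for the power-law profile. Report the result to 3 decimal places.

α ≈ 0.177

Power law: V₂/V₁ = (z₂/z₁)^α ⇒ α = ln(V₂/V₁) / ln(z₂/z₁)
α = ln(15.1/13.2) / ln(64.0/30.0) = ln(1.1439) / ln(2.1333)
  = 0.13448 / 0.75769 = 0.17749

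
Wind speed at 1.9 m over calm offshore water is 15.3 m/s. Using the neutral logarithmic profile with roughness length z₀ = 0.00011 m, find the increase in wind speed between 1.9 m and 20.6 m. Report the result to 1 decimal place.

Log law: V₂ = V₁ · ln(z₂/z₀)/ln(z₁/z₀) = 15.3 × 12.1403/9.7569 = 19.0375 m/s
ΔV = 19.0375 − 15.3 = 3.7375 m/s

3.7 m/s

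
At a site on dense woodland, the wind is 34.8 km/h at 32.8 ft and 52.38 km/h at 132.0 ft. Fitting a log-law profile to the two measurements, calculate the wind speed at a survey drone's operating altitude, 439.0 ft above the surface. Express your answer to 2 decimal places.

67.55 km/h

Log law: V ∝ ln(z/z₀). From the pair, with r = V₁/V₂ = 0.66438,
ln z₀ = (ln z₁ − r·ln z₂)/(1 − r) = (3.4904 − 0.66438×4.8828)/0.33562 = 0.7342 → z₀ = 2.084 ft
V₃ = V₁ · ln(z₃/z₀)/ln(z₁/z₀) = 34.8 × 5.3503/2.7562 = 67.5525 km/h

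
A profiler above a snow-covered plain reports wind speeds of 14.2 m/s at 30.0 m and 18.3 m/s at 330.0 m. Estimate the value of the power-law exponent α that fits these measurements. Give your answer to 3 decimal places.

Power law: V₂/V₁ = (z₂/z₁)^α ⇒ α = ln(V₂/V₁) / ln(z₂/z₁)
α = ln(18.3/14.2) / ln(330.0/30.0) = ln(1.2887) / ln(11.0000)
  = 0.25366 / 2.39790 = 0.10578

α ≈ 0.106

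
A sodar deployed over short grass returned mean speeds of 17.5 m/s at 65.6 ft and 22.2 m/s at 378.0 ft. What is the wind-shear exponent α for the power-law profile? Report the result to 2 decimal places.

α ≈ 0.14

Power law: V₂/V₁ = (z₂/z₁)^α ⇒ α = ln(V₂/V₁) / ln(z₂/z₁)
α = ln(22.2/17.5) / ln(378.0/65.6) = ln(1.2686) / ln(5.7622)
  = 0.23789 / 1.75132 = 0.13584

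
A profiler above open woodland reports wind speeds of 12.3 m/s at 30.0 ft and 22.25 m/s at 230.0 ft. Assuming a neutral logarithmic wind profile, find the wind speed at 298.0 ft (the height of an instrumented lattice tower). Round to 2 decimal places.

23.52 m/s

Log law: V ∝ ln(z/z₀). From the pair, with r = V₁/V₂ = 0.55281,
ln z₀ = (ln z₁ − r·ln z₂)/(1 − r) = (3.4012 − 0.55281×5.4381)/0.44719 = 0.8832 → z₀ = 2.419 ft
V₃ = V₁ · ln(z₃/z₀)/ln(z₁/z₀) = 12.3 × 4.8139/2.5180 = 23.5153 m/s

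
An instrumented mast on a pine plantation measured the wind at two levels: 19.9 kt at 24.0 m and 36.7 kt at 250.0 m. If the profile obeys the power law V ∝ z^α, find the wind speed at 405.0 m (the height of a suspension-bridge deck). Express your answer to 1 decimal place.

41.6 kt

First find α: α = ln(V₂/V₁)/ln(z₂/z₁) = ln(36.7/19.9)/ln(250.0/24.0) = 0.61206/2.34341 = 0.2612
Extrapolate from 250.0 m to 405.0 m: V₃ = 36.7 × (405.0/250.0)^0.2612 = 36.7 × 1.1343 = 41.6282 kt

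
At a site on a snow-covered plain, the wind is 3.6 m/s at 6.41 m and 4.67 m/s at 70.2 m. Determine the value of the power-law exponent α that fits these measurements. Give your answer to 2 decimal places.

Power law: V₂/V₁ = (z₂/z₁)^α ⇒ α = ln(V₂/V₁) / ln(z₂/z₁)
α = ln(4.67/3.6) / ln(70.2/6.41) = ln(1.2972) / ln(10.9516)
  = 0.26023 / 2.39349 = 0.10872

α ≈ 0.11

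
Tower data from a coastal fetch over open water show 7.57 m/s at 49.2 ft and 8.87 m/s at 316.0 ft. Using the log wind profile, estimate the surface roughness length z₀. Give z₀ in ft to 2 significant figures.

Log law: V(z) ∝ ln(z/z₀). With r = V₁/V₂ = 7.57/8.87 = 0.85344,
r · ln(z₂/z₀) = ln(z₁/z₀) ⇒ ln z₀ = (ln z₁ − r·ln z₂)/(1 − r)
ln z₀ = (3.89589 − 0.85344×5.75574) / 0.14656 = -6.9341
z₀ = exp(-6.9341) = 0.0009740 ft

z₀ ≈ 0.00097 ft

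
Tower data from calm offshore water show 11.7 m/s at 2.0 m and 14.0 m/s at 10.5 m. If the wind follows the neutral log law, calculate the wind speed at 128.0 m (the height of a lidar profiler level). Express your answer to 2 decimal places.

Log law: V ∝ ln(z/z₀). From the pair, with r = V₁/V₂ = 0.83571,
ln z₀ = (ln z₁ − r·ln z₂)/(1 − r) = (0.6931 − 0.83571×2.3514)/0.16429 = -7.7422 → z₀ = 0.0004341 m
V₃ = V₁ · ln(z₃/z₀)/ln(z₁/z₀) = 11.7 × 12.5942/8.4353 = 17.4685 m/s

17.47 m/s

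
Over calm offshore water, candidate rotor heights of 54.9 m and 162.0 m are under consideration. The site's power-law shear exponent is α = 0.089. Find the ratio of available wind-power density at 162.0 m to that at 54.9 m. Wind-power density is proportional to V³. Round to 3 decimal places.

Speed ratio: V_B/V_A = (z_B/z_A)^α = (162.0/54.9)^0.089 = (2.9508)^0.089 = 1.10110
Power-density ratio: P_B/P_A = (V_B/V_A)³ = (1.10110)³ = 1.33498

1.335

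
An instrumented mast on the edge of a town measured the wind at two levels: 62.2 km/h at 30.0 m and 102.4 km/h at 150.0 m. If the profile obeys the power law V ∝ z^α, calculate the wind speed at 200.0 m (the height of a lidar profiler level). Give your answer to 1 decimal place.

First find α: α = ln(V₂/V₁)/ln(z₂/z₁) = ln(102.4/62.2)/ln(150.0/30.0) = 0.49853/1.60944 = 0.3098
Extrapolate from 150.0 m to 200.0 m: V₃ = 102.4 × (200.0/150.0)^0.3098 = 102.4 × 1.0932 = 111.9439 km/h

111.9 km/h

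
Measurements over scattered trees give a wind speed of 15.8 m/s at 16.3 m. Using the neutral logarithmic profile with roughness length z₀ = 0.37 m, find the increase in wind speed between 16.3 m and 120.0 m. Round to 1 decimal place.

8.3 m/s

Log law: V₂ = V₁ · ln(z₂/z₀)/ln(z₁/z₀) = 15.8 × 5.7817/3.7854 = 24.1325 m/s
ΔV = 24.1325 − 15.8 = 8.3325 m/s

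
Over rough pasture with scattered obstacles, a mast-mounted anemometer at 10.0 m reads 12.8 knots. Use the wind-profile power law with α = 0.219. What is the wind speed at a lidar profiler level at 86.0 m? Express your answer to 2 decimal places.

20.51 knots

Power-law profile: V₂ = V₁ · (z₂/z₁)^α
V₂ = 12.8 × (86.0/10.0)^0.219 = 12.8 × (8.6000)^0.219
    = 12.8 × 1.6020 = 20.5053 knots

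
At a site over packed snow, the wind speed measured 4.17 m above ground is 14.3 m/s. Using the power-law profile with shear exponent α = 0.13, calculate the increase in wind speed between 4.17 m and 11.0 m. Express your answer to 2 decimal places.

1.92 m/s

Power law: V₂ = V₁ · (z₂/z₁)^α = 14.3 × (2.6379)^0.13 = 16.2218 m/s
ΔV = 16.2218 − 14.3 = 1.9218 m/s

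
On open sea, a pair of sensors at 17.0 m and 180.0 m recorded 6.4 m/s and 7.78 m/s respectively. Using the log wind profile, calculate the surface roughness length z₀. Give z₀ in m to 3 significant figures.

z₀ ≈ 0.000300 m

Log law: V(z) ∝ ln(z/z₀). With r = V₁/V₂ = 6.4/7.78 = 0.82262,
r · ln(z₂/z₀) = ln(z₁/z₀) ⇒ ln z₀ = (ln z₁ − r·ln z₂)/(1 − r)
ln z₀ = (2.83321 − 0.82262×5.19296) / 0.17738 = -8.1105
z₀ = exp(-8.1105) = 0.0003004 m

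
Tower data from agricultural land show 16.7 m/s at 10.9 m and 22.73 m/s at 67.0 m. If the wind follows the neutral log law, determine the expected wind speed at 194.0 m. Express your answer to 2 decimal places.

Log law: V ∝ ln(z/z₀). From the pair, with r = V₁/V₂ = 0.73471,
ln z₀ = (ln z₁ − r·ln z₂)/(1 − r) = (2.3888 − 0.73471×4.2047)/0.26529 = -2.6404 → z₀ = 0.07133 m
V₃ = V₁ · ln(z₃/z₀)/ln(z₁/z₀) = 16.7 × 7.9083/5.0292 = 26.2604 m/s

26.26 m/s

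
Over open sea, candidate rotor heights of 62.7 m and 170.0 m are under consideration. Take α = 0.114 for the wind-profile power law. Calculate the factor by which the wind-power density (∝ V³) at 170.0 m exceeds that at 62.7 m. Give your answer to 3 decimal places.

1.407

Speed ratio: V_B/V_A = (z_B/z_A)^α = (170.0/62.7)^0.114 = (2.7113)^0.114 = 1.12042
Power-density ratio: P_B/P_A = (V_B/V_A)³ = (1.12042)³ = 1.40653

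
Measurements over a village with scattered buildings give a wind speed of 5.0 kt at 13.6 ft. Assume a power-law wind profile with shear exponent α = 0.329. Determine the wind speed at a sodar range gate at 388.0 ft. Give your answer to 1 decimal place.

15.1 kt

Power-law profile: V₂ = V₁ · (z₂/z₁)^α
V₂ = 5.0 × (388.0/13.6)^0.329 = 5.0 × (28.5294)^0.329
    = 5.0 × 3.0116 = 15.0578 kt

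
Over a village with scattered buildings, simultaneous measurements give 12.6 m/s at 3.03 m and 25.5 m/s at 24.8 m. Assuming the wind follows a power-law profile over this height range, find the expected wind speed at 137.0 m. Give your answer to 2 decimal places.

45.23 m/s

First find α: α = ln(V₂/V₁)/ln(z₂/z₁) = ln(25.5/12.6)/ln(24.8/3.03) = 0.70498/2.10228 = 0.3353
Extrapolate from 24.8 m to 137.0 m: V₃ = 25.5 × (137.0/24.8)^0.3353 = 25.5 × 1.7738 = 45.2328 m/s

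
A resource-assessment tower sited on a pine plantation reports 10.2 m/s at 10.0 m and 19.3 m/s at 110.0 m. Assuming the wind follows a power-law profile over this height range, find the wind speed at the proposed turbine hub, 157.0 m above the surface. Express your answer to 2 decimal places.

First find α: α = ln(V₂/V₁)/ln(z₂/z₁) = ln(19.3/10.2)/ln(110.0/10.0) = 0.63772/2.39790 = 0.2659
Extrapolate from 110.0 m to 157.0 m: V₃ = 19.3 × (157.0/110.0)^0.2659 = 19.3 × 1.0992 = 21.2153 m/s

21.22 m/s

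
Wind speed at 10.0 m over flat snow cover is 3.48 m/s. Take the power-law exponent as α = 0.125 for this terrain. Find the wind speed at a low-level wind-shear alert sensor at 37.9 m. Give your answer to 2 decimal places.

4.11 m/s

Power-law profile: V₂ = V₁ · (z₂/z₁)^α
V₂ = 3.48 × (37.9/10.0)^0.125 = 3.48 × (3.7900)^0.125
    = 3.48 × 1.1812 = 4.1106 m/s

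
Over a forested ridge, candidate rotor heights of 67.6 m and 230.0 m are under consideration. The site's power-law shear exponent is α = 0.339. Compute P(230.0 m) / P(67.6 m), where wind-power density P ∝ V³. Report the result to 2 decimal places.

3.47

Speed ratio: V_B/V_A = (z_B/z_A)^α = (230.0/67.6)^0.339 = (3.4024)^0.339 = 1.51452
Power-density ratio: P_B/P_A = (V_B/V_A)³ = (1.51452)³ = 3.47393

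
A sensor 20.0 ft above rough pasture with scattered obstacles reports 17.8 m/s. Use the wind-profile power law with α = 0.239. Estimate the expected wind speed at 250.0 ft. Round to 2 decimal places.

32.55 m/s

Power-law profile: V₂ = V₁ · (z₂/z₁)^α
V₂ = 17.8 × (250.0/20.0)^0.239 = 17.8 × (12.5000)^0.239
    = 17.8 × 1.8288 = 32.5523 m/s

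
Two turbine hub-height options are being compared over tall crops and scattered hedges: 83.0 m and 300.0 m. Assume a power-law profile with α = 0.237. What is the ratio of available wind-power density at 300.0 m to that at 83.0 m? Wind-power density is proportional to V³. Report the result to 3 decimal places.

Speed ratio: V_B/V_A = (z_B/z_A)^α = (300.0/83.0)^0.237 = (3.6145)^0.237 = 1.35599
Power-density ratio: P_B/P_A = (V_B/V_A)³ = (1.35599)³ = 2.49327

2.493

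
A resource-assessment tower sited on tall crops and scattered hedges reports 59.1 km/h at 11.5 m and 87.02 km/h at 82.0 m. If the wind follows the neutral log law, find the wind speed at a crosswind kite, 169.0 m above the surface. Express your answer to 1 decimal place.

Log law: V ∝ ln(z/z₀). From the pair, with r = V₁/V₂ = 0.67915,
ln z₀ = (ln z₁ − r·ln z₂)/(1 − r) = (2.4423 − 0.67915×4.4067)/0.32085 = -1.7158 → z₀ = 0.1798 m
V₃ = V₁ · ln(z₃/z₀)/ln(z₁/z₀) = 59.1 × 6.8457/4.1581 = 97.2987 km/h

97.3 km/h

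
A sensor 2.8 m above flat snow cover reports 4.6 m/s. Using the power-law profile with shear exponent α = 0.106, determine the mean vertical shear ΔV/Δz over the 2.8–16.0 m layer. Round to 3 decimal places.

0.071 m/s/m

Power law: V₂ = V₁ · (z₂/z₁)^α = 4.6 × (5.7143)^0.106 = 5.5334 m/s
ΔV/Δz = (5.5334 − 4.6)/(16.0 − 2.8) = 0.9334/13.2000 = 0.07072 m/s/m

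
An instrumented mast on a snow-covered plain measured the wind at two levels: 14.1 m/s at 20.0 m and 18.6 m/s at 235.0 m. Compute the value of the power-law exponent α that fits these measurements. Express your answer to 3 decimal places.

α ≈ 0.112

Power law: V₂/V₁ = (z₂/z₁)^α ⇒ α = ln(V₂/V₁) / ln(z₂/z₁)
α = ln(18.6/14.1) / ln(235.0/20.0) = ln(1.3191) / ln(11.7500)
  = 0.27699 / 2.46385 = 0.11242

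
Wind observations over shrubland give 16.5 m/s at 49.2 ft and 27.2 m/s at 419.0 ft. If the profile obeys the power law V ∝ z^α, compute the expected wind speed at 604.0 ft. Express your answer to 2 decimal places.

29.62 m/s

First find α: α = ln(V₂/V₁)/ln(z₂/z₁) = ln(27.2/16.5)/ln(419.0/49.2) = 0.49986/2.14198 = 0.2334
Extrapolate from 419.0 ft to 604.0 ft: V₃ = 27.2 × (604.0/419.0)^0.2334 = 27.2 × 1.0891 = 29.6232 m/s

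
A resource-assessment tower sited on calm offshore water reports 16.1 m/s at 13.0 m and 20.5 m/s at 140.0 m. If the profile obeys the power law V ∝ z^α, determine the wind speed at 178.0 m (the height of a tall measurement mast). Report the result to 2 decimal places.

21.01 m/s

First find α: α = ln(V₂/V₁)/ln(z₂/z₁) = ln(20.5/16.1)/ln(140.0/13.0) = 0.24161/2.37669 = 0.1017
Extrapolate from 140.0 m to 178.0 m: V₃ = 20.5 × (178.0/140.0)^0.1017 = 20.5 × 1.0247 = 21.0066 m/s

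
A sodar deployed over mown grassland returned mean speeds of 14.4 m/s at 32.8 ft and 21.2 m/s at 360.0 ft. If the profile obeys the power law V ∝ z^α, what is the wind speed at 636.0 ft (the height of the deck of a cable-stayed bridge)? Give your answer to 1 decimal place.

23.2 m/s

First find α: α = ln(V₂/V₁)/ln(z₂/z₁) = ln(21.2/14.4)/ln(360.0/32.8) = 0.38677/2.39568 = 0.1614
Extrapolate from 360.0 ft to 636.0 ft: V₃ = 21.2 × (636.0/360.0)^0.1614 = 21.2 × 1.0962 = 23.2401 m/s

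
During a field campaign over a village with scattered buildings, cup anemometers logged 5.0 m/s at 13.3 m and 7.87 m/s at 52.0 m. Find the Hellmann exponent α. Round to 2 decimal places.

Power law: V₂/V₁ = (z₂/z₁)^α ⇒ α = ln(V₂/V₁) / ln(z₂/z₁)
α = ln(7.87/5.0) / ln(52.0/13.3) = ln(1.5740) / ln(3.9098)
  = 0.45362 / 1.36348 = 0.33269

α ≈ 0.33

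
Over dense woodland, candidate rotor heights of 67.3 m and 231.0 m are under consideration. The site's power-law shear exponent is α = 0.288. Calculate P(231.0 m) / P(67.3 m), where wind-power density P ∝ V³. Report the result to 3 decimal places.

2.902

Speed ratio: V_B/V_A = (z_B/z_A)^α = (231.0/67.3)^0.288 = (3.4324)^0.288 = 1.42643
Power-density ratio: P_B/P_A = (V_B/V_A)³ = (1.42643)³ = 2.90239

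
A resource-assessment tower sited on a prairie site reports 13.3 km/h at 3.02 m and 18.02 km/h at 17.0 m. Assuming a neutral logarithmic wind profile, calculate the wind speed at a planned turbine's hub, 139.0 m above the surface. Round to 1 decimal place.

23.8 km/h

Log law: V ∝ ln(z/z₀). From the pair, with r = V₁/V₂ = 0.73807,
ln z₀ = (ln z₁ − r·ln z₂)/(1 − r) = (1.1053 − 0.73807×2.8332)/0.26193 = -3.7638 → z₀ = 0.02320 m
V₃ = V₁ · ln(z₃/z₀)/ln(z₁/z₀) = 13.3 × 8.6982/4.8690 = 23.7597 km/h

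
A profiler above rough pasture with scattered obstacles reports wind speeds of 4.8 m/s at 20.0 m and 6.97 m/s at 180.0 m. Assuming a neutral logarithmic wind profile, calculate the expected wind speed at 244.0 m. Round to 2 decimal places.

7.27 m/s

Log law: V ∝ ln(z/z₀). From the pair, with r = V₁/V₂ = 0.68867,
ln z₀ = (ln z₁ − r·ln z₂)/(1 − r) = (2.9957 − 0.68867×5.1930)/0.31133 = -1.8645 → z₀ = 0.1550 m
V₃ = V₁ · ln(z₃/z₀)/ln(z₁/z₀) = 4.8 × 7.3617/4.8602 = 7.2704 m/s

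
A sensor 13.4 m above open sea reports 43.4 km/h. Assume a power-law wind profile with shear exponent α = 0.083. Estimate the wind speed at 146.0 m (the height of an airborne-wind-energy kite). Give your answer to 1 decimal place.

52.9 km/h

Power-law profile: V₂ = V₁ · (z₂/z₁)^α
V₂ = 43.4 × (146.0/13.4)^0.083 = 43.4 × (10.8955)^0.083
    = 43.4 × 1.2192 = 52.9153 km/h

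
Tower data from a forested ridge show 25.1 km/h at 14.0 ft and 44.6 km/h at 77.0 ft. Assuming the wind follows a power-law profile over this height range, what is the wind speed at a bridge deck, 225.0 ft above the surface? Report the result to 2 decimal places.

First find α: α = ln(V₂/V₁)/ln(z₂/z₁) = ln(44.6/25.1)/ln(77.0/14.0) = 0.57487/1.70475 = 0.3372
Extrapolate from 77.0 ft to 225.0 ft: V₃ = 44.6 × (225.0/77.0)^0.3372 = 44.6 × 1.4356 = 64.0284 km/h

64.03 km/h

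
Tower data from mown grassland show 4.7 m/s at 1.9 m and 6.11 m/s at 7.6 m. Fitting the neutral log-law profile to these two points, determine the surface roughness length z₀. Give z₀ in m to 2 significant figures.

Log law: V(z) ∝ ln(z/z₀). With r = V₁/V₂ = 4.7/6.11 = 0.76923,
r · ln(z₂/z₀) = ln(z₁/z₀) ⇒ ln z₀ = (ln z₁ − r·ln z₂)/(1 − r)
ln z₀ = (0.64185 − 0.76923×2.02815) / 0.23077 = -3.9791
z₀ = exp(-3.9791) = 0.01870 m

z₀ ≈ 0.019 m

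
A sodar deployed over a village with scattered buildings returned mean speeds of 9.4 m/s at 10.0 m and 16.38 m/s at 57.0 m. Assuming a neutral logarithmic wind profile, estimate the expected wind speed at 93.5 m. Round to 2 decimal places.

18.36 m/s

Log law: V ∝ ln(z/z₀). From the pair, with r = V₁/V₂ = 0.57387,
ln z₀ = (ln z₁ − r·ln z₂)/(1 − r) = (2.3026 − 0.57387×4.0431)/0.42613 = -0.0413 → z₀ = 0.9595 m
V₃ = V₁ · ln(z₃/z₀)/ln(z₁/z₀) = 9.4 × 4.5793/2.3439 = 18.3648 m/s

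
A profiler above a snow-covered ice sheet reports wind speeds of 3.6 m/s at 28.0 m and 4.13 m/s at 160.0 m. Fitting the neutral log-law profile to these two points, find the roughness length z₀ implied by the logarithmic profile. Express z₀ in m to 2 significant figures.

Log law: V(z) ∝ ln(z/z₀). With r = V₁/V₂ = 3.6/4.13 = 0.87167,
r · ln(z₂/z₀) = ln(z₁/z₀) ⇒ ln z₀ = (ln z₁ − r·ln z₂)/(1 − r)
ln z₀ = (3.33220 − 0.87167×5.07517) / 0.12833 = -8.5068
z₀ = exp(-8.5068) = 0.0002021 m

z₀ ≈ 0.00020 m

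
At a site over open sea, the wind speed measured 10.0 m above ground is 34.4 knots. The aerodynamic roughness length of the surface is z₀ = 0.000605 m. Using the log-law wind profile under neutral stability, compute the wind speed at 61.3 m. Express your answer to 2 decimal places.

40.82 knots

Log law: V(z) ∝ ln(z/z₀), so V₂/V₁ = ln(z₂/z₀) / ln(z₁/z₀).
ln(61.3/0.000605) = 11.5261, ln(10.0/0.000605) = 9.7129
V₂ = 34.4 × 11.5261/9.7129 = 34.4 × 1.1867 = 40.8218 knots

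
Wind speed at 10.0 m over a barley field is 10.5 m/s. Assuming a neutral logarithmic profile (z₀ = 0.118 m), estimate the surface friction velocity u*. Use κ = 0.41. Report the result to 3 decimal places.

Log law: V(z) = (u*/κ) · ln(z/z₀) ⇒ u* = κ · V / ln(z/z₀)
u* = 0.41 × 10.5 / ln(10.0/0.118) = 0.41 × 10.5 / 4.4397
   = 4.3050 / 4.4397 = 0.9697 m/s

u* ≈ 0.970 m/s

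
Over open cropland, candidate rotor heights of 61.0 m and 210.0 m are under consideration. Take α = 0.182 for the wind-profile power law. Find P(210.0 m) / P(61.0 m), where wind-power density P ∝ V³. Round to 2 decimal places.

Speed ratio: V_B/V_A = (z_B/z_A)^α = (210.0/61.0)^0.182 = (3.4426)^0.182 = 1.25232
Power-density ratio: P_B/P_A = (V_B/V_A)³ = (1.25232)³ = 1.96400

1.96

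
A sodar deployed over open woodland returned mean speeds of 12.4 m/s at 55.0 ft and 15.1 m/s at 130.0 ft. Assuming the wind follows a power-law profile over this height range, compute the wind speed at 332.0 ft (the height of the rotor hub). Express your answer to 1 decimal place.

First find α: α = ln(V₂/V₁)/ln(z₂/z₁) = ln(15.1/12.4)/ln(130.0/55.0) = 0.19700/0.86020 = 0.2290
Extrapolate from 130.0 ft to 332.0 ft: V₃ = 15.1 × (332.0/130.0)^0.2290 = 15.1 × 1.2395 = 18.7167 m/s

18.7 m/s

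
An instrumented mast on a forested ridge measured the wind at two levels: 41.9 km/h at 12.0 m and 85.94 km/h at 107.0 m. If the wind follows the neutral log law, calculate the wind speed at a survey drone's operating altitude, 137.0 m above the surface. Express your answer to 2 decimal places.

Log law: V ∝ ln(z/z₀). From the pair, with r = V₁/V₂ = 0.48755,
ln z₀ = (ln z₁ − r·ln z₂)/(1 − r) = (2.4849 − 0.48755×4.6728)/0.51245 = 0.4033 → z₀ = 1.497 m
V₃ = V₁ · ln(z₃/z₀)/ln(z₁/z₀) = 41.9 × 4.5167/2.0816 = 90.9148 km/h

90.91 km/h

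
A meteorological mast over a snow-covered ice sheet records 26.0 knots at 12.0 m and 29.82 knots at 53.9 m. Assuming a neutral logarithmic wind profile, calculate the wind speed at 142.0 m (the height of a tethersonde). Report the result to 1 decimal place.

32.3 knots

Log law: V ∝ ln(z/z₀). From the pair, with r = V₁/V₂ = 0.87190,
ln z₀ = (ln z₁ − r·ln z₂)/(1 − r) = (2.4849 − 0.87190×3.9871)/0.12810 = -7.7397 → z₀ = 0.0004352 m
V₃ = V₁ · ln(z₃/z₀)/ln(z₁/z₀) = 26.0 × 12.6955/10.2246 = 32.2833 knots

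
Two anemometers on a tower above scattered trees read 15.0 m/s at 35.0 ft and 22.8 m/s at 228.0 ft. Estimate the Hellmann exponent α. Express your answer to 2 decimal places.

α ≈ 0.22

Power law: V₂/V₁ = (z₂/z₁)^α ⇒ α = ln(V₂/V₁) / ln(z₂/z₁)
α = ln(22.8/15.0) / ln(228.0/35.0) = ln(1.5200) / ln(6.5143)
  = 0.41871 / 1.87400 = 0.22343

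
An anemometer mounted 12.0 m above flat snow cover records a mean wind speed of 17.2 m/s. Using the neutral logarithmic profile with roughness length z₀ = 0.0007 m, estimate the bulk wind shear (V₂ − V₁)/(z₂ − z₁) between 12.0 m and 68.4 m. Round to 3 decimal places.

0.054 m/s/m

Log law: V₂ = V₁ · ln(z₂/z₀)/ln(z₁/z₀) = 17.2 × 11.4898/9.7493 = 20.2706 m/s
ΔV/Δz = (20.2706 − 17.2)/(68.4 − 12.0) = 3.0706/56.4000 = 0.05444 m/s/m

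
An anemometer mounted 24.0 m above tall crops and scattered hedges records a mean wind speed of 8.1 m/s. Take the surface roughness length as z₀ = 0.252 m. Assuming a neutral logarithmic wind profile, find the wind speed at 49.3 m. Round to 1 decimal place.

9.4 m/s

Log law: V(z) ∝ ln(z/z₀), so V₂/V₁ = ln(z₂/z₀) / ln(z₁/z₀).
ln(49.3/0.252) = 5.2763, ln(24.0/0.252) = 4.5564
V₂ = 8.1 × 5.2763/4.5564 = 8.1 × 1.1580 = 9.3797 m/s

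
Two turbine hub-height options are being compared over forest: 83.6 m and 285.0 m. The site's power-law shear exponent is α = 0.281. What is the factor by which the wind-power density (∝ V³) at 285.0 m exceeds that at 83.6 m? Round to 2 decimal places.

Speed ratio: V_B/V_A = (z_B/z_A)^α = (285.0/83.6)^0.281 = (3.4091)^0.281 = 1.41147
Power-density ratio: P_B/P_A = (V_B/V_A)³ = (1.41147)³ = 2.81199

2.81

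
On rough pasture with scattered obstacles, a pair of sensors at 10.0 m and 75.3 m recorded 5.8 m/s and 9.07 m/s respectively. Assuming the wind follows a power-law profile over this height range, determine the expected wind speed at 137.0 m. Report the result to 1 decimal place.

10.4 m/s

First find α: α = ln(V₂/V₁)/ln(z₂/z₁) = ln(9.07/5.8)/ln(75.3/10.0) = 0.44711/2.01890 = 0.2215
Extrapolate from 75.3 m to 137.0 m: V₃ = 9.07 × (137.0/75.3)^0.2215 = 9.07 × 1.1417 = 10.3555 m/s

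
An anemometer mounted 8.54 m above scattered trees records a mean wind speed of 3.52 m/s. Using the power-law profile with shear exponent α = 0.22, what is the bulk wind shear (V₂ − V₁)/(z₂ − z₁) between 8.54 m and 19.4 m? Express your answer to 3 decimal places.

Power law: V₂ = V₁ · (z₂/z₁)^α = 3.52 × (2.2717)^0.22 = 4.2164 m/s
ΔV/Δz = (4.2164 − 3.52)/(19.4 − 8.54) = 0.6964/10.8600 = 0.06412 m/s/m

0.064 m/s/m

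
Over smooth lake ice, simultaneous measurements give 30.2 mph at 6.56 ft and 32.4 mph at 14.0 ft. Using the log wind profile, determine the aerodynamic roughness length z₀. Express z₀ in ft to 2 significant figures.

Log law: V(z) ∝ ln(z/z₀). With r = V₁/V₂ = 30.2/32.4 = 0.93210,
r · ln(z₂/z₀) = ln(z₁/z₀) ⇒ ln z₀ = (ln z₁ − r·ln z₂)/(1 − r)
ln z₀ = (1.88099 − 0.93210×2.63906) / 0.06790 = -8.5252
z₀ = exp(-8.5252) = 0.0001984 ft

z₀ ≈ 0.00020 ft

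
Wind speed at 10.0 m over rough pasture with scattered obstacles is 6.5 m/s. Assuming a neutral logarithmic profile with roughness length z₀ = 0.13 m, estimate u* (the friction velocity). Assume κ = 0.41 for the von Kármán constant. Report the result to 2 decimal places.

u* ≈ 0.61 m/s

Log law: V(z) = (u*/κ) · ln(z/z₀) ⇒ u* = κ · V / ln(z/z₀)
u* = 0.41 × 6.5 / ln(10.0/0.13) = 0.41 × 6.5 / 4.3428
   = 2.6650 / 4.3428 = 0.6137 m/s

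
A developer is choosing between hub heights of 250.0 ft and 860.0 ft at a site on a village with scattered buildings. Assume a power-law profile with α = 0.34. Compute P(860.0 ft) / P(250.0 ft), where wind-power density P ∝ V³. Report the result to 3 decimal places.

Speed ratio: V_B/V_A = (z_B/z_A)^α = (860.0/250.0)^0.34 = (3.4400)^0.34 = 1.52205
Power-density ratio: P_B/P_A = (V_B/V_A)³ = (1.52205)³ = 3.52606

3.526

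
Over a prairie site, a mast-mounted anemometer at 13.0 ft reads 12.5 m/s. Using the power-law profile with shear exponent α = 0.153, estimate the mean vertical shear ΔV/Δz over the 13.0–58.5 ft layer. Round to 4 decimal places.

Power law: V₂ = V₁ · (z₂/z₁)^α = 12.5 × (4.5000)^0.153 = 15.7344 m/s
ΔV/Δz = (15.7344 − 12.5)/(58.5 − 13.0) = 3.2344/45.5000 = 0.07109 m/s/ft

0.0711 m/s/ft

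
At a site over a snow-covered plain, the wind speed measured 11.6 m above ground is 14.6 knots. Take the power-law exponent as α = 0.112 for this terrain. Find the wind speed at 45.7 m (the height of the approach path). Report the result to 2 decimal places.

17.02 knots

Power-law profile: V₂ = V₁ · (z₂/z₁)^α
V₂ = 14.6 × (45.7/11.6)^0.112 = 14.6 × (3.9397)^0.112
    = 14.6 × 1.1660 = 17.0233 knots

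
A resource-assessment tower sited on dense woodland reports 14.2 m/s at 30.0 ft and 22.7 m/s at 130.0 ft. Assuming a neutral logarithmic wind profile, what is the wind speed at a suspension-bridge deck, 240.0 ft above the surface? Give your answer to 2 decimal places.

26.25 m/s

Log law: V ∝ ln(z/z₀). From the pair, with r = V₁/V₂ = 0.62555,
ln z₀ = (ln z₁ − r·ln z₂)/(1 − r) = (3.4012 − 0.62555×4.8675)/0.37445 = 0.9516 → z₀ = 2.590 ft
V₃ = V₁ · ln(z₃/z₀)/ln(z₁/z₀) = 14.2 × 4.5291/2.4496 = 26.2540 m/s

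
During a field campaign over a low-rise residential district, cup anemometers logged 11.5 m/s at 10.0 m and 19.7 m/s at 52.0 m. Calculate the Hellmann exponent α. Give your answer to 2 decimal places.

α ≈ 0.33

Power law: V₂/V₁ = (z₂/z₁)^α ⇒ α = ln(V₂/V₁) / ln(z₂/z₁)
α = ln(19.7/11.5) / ln(52.0/10.0) = ln(1.7130) / ln(5.2000)
  = 0.53827 / 1.64866 = 0.32649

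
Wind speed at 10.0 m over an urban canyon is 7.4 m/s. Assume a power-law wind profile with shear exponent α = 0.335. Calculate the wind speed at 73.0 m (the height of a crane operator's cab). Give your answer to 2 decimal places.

Power-law profile: V₂ = V₁ · (z₂/z₁)^α
V₂ = 7.4 × (73.0/10.0)^0.335 = 7.4 × (7.3000)^0.335
    = 7.4 × 1.9463 = 14.4027 m/s

14.40 m/s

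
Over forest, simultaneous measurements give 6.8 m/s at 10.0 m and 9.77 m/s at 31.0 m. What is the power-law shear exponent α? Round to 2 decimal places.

Power law: V₂/V₁ = (z₂/z₁)^α ⇒ α = ln(V₂/V₁) / ln(z₂/z₁)
α = ln(9.77/6.8) / ln(31.0/10.0) = ln(1.4368) / ln(3.1000)
  = 0.36239 / 1.13140 = 0.32031

α ≈ 0.32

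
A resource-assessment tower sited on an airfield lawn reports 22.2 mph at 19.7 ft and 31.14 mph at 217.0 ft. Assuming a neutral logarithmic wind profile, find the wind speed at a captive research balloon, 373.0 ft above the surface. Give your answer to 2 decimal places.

33.16 mph

Log law: V ∝ ln(z/z₀). From the pair, with r = V₁/V₂ = 0.71291,
ln z₀ = (ln z₁ − r·ln z₂)/(1 − r) = (2.9806 − 0.71291×5.3799)/0.28709 = -2.9773 → z₀ = 0.05093 ft
V₃ = V₁ · ln(z₃/z₀)/ln(z₁/z₀) = 22.2 × 8.8989/5.9579 = 33.1584 mph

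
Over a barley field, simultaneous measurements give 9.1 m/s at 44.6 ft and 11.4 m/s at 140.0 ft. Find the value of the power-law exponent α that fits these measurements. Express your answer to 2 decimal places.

Power law: V₂/V₁ = (z₂/z₁)^α ⇒ α = ln(V₂/V₁) / ln(z₂/z₁)
α = ln(11.4/9.1) / ln(140.0/44.6) = ln(1.2527) / ln(3.1390)
  = 0.22534 / 1.14391 = 0.19699

α ≈ 0.20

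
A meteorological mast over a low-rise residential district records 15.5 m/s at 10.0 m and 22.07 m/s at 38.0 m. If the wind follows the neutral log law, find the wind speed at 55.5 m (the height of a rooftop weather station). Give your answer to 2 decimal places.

Log law: V ∝ ln(z/z₀). From the pair, with r = V₁/V₂ = 0.70231,
ln z₀ = (ln z₁ − r·ln z₂)/(1 − r) = (2.3026 − 0.70231×3.6376)/0.29769 = -0.8470 → z₀ = 0.4287 m
V₃ = V₁ · ln(z₃/z₀)/ln(z₁/z₀) = 15.5 × 4.8633/3.1495 = 23.9342 m/s

23.93 m/s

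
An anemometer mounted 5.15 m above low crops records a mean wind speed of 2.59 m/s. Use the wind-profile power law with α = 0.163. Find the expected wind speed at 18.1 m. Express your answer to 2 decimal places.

3.18 m/s

Power-law profile: V₂ = V₁ · (z₂/z₁)^α
V₂ = 2.59 × (18.1/5.15)^0.163 = 2.59 × (3.5146)^0.163
    = 2.59 × 1.2274 = 3.1789 m/s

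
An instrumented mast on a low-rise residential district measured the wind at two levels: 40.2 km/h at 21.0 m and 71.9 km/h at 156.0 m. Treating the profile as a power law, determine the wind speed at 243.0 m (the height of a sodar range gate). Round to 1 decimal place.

81.8 km/h

First find α: α = ln(V₂/V₁)/ln(z₂/z₁) = ln(71.9/40.2)/ln(156.0/21.0) = 0.58141/2.00533 = 0.2899
Extrapolate from 156.0 m to 243.0 m: V₃ = 71.9 × (243.0/156.0)^0.2899 = 71.9 × 1.1371 = 81.7590 km/h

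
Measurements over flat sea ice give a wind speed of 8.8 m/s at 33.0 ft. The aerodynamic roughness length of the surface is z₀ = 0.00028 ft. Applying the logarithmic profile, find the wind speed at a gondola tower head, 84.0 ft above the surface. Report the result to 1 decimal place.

9.5 m/s

Log law: V(z) ∝ ln(z/z₀), so V₂/V₁ = ln(z₂/z₀) / ln(z₁/z₀).
ln(84.0/0.00028) = 12.6115, ln(33.0/0.00028) = 11.6772
V₂ = 8.8 × 12.6115/11.6772 = 8.8 × 1.0800 = 9.5041 m/s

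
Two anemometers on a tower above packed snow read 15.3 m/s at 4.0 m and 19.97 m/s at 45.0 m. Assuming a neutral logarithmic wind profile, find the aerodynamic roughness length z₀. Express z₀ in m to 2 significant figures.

Log law: V(z) ∝ ln(z/z₀). With r = V₁/V₂ = 15.3/19.97 = 0.76615,
r · ln(z₂/z₀) = ln(z₁/z₀) ⇒ ln z₀ = (ln z₁ − r·ln z₂)/(1 − r)
ln z₀ = (1.38629 − 0.76615×3.80666) / 0.23385 = -6.5434
z₀ = exp(-6.5434) = 0.001440 m

z₀ ≈ 0.0014 m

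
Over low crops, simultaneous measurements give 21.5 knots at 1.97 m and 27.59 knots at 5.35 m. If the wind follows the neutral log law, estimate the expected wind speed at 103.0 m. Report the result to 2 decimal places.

Log law: V ∝ ln(z/z₀). From the pair, with r = V₁/V₂ = 0.77927,
ln z₀ = (ln z₁ − r·ln z₂)/(1 − r) = (0.6780 − 0.77927×1.6771)/0.22073 = -2.8490 → z₀ = 0.05790 m
V₃ = V₁ · ln(z₃/z₀)/ln(z₁/z₀) = 21.5 × 7.4838/3.5271 = 45.6189 knots

45.62 knots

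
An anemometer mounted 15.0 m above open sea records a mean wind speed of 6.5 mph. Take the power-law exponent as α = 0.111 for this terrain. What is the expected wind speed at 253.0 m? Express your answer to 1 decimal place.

Power-law profile: V₂ = V₁ · (z₂/z₁)^α
V₂ = 6.5 × (253.0/15.0)^0.111 = 6.5 × (16.8667)^0.111
    = 6.5 × 1.3684 = 8.8943 mph

8.9 mph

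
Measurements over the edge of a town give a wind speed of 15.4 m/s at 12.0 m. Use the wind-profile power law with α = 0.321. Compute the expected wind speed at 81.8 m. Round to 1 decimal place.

Power-law profile: V₂ = V₁ · (z₂/z₁)^α
V₂ = 15.4 × (81.8/12.0)^0.321 = 15.4 × (6.8167)^0.321
    = 15.4 × 1.8517 = 28.5166 m/s

28.5 m/s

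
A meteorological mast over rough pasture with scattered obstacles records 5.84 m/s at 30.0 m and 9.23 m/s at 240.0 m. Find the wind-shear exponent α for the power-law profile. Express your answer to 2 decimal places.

Power law: V₂/V₁ = (z₂/z₁)^α ⇒ α = ln(V₂/V₁) / ln(z₂/z₁)
α = ln(9.23/5.84) / ln(240.0/30.0) = ln(1.5805) / ln(8.0000)
  = 0.45773 / 2.07944 = 0.22012

α ≈ 0.22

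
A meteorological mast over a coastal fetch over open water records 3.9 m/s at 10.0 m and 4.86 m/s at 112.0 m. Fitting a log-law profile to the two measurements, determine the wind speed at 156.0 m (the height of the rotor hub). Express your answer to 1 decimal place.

Log law: V ∝ ln(z/z₀). From the pair, with r = V₁/V₂ = 0.80247,
ln z₀ = (ln z₁ − r·ln z₂)/(1 − r) = (2.3026 − 0.80247×4.7185)/0.19753 = -7.5121 → z₀ = 0.0005465 m
V₃ = V₁ · ln(z₃/z₀)/ln(z₁/z₀) = 3.9 × 12.5619/9.8146 = 4.9917 m/s

5.0 m/s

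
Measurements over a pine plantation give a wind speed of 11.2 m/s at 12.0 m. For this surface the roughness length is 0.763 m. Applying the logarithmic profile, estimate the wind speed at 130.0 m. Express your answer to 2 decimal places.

Log law: V(z) ∝ ln(z/z₀), so V₂/V₁ = ln(z₂/z₀) / ln(z₁/z₀).
ln(130.0/0.763) = 5.1380, ln(12.0/0.763) = 2.7554
V₂ = 11.2 × 5.1380/2.7554 = 11.2 × 1.8647 = 20.8848 m/s

20.88 m/s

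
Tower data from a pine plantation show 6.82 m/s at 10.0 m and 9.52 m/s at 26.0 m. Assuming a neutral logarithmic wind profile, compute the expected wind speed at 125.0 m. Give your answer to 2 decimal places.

Log law: V ∝ ln(z/z₀). From the pair, with r = V₁/V₂ = 0.71639,
ln z₀ = (ln z₁ − r·ln z₂)/(1 − r) = (2.3026 − 0.71639×3.2581)/0.28361 = -0.1110 → z₀ = 0.8950 m
V₃ = V₁ · ln(z₃/z₀)/ln(z₁/z₀) = 6.82 × 4.9393/2.4136 = 13.9570 m/s

13.96 m/s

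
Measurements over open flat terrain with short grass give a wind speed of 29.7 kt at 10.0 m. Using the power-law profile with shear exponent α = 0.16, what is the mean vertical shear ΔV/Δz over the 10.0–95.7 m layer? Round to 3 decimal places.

Power law: V₂ = V₁ · (z₂/z₁)^α = 29.7 × (9.5700)^0.16 = 42.6287 kt
ΔV/Δz = (42.6287 − 29.7)/(95.7 − 10.0) = 12.9287/85.7000 = 0.15086 kt/m

0.151 kt/m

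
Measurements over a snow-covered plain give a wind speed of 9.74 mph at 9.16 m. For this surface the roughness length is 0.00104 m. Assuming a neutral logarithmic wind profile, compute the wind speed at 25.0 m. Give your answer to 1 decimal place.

Log law: V(z) ∝ ln(z/z₀), so V₂/V₁ = ln(z₂/z₀) / ln(z₁/z₀).
ln(25.0/0.00104) = 10.0874, ln(9.16/0.00104) = 9.0834
V₂ = 9.74 × 10.0874/9.0834 = 9.74 × 1.1105 = 10.8166 mph

10.8 mph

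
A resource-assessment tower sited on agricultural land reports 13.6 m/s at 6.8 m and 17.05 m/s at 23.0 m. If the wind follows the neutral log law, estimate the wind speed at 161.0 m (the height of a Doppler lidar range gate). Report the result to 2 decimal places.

22.56 m/s

Log law: V ∝ ln(z/z₀). From the pair, with r = V₁/V₂ = 0.79765,
ln z₀ = (ln z₁ − r·ln z₂)/(1 − r) = (1.9169 − 0.79765×3.1355)/0.20235 = -2.8867 → z₀ = 0.05576 m
V₃ = V₁ · ln(z₃/z₀)/ln(z₁/z₀) = 13.6 × 7.9681/4.8036 = 22.5592 m/s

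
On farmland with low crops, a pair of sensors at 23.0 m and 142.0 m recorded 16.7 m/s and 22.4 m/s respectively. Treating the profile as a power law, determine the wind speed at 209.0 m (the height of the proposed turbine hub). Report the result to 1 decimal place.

First find α: α = ln(V₂/V₁)/ln(z₂/z₁) = ln(22.4/16.7)/ln(142.0/23.0) = 0.29365/1.82033 = 0.1613
Extrapolate from 142.0 m to 209.0 m: V₃ = 22.4 × (209.0/142.0)^0.1613 = 22.4 × 1.0643 = 23.8411 m/s

23.8 m/s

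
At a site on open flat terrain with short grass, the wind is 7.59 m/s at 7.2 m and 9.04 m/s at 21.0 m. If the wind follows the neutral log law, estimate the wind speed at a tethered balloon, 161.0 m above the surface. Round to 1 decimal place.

Log law: V ∝ ln(z/z₀). From the pair, with r = V₁/V₂ = 0.83960,
ln z₀ = (ln z₁ − r·ln z₂)/(1 − r) = (1.9741 − 0.83960×3.0445)/0.16040 = -3.6291 → z₀ = 0.02654 m
V₃ = V₁ · ln(z₃/z₀)/ln(z₁/z₀) = 7.59 × 8.7105/5.6032 = 11.7991 m/s

11.8 m/s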